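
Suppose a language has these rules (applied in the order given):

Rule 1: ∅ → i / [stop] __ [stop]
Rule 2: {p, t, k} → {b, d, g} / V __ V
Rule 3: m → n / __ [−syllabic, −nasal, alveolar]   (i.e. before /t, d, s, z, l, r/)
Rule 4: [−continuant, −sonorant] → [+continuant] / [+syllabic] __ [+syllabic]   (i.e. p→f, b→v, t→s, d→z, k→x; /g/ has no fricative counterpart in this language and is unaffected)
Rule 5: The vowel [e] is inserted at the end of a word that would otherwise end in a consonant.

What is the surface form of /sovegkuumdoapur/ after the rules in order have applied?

sovegiguundoavure

Rule 1 (stop-cluster i-epenthesis): /g/ and /k/ form a stop–stop cluster, so [i] is inserted between them. /sovegkuumdoapur/ → sovegikuumdoapur.
Rule 2 (intervocalic voicing): /k/ is a voiceless stop between vowels /i/ and /u/, so it voices to [g]. /p/ is a voiceless stop between vowels /a/ and /u/, so it voices to [b]. /sovegikuumdoapur/ → sovegiguumdoabur.
Rule 3 (nasal place assimilation): /m/ precedes the alveolar consonant /d/, so it assimilates in place to [n]. /sovegiguumdoabur/ → sovegiguundoabur.
Rule 4 (intervocalic spirantization): /b/ is a stop between vowels /a/ and /u/, so it spirantizes to the fricative [v]. /sovegiguundoabur/ → sovegiguundoavur.
Rule 5 (final e-epenthesis): the form ends in the consonant /r/, so [e] is inserted word-finally. /sovegiguundoavur/ → sovegiguundoavure.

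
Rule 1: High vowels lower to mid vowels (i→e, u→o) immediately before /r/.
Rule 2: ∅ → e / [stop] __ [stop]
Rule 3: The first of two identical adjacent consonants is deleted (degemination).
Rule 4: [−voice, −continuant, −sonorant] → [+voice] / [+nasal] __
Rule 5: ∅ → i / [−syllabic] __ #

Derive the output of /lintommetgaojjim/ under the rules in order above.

Rule 1 (pre-rhotic lowering): no segment meets the environment; /lintommetgaojjim/ is unchanged.
Rule 2 (stop-cluster e-epenthesis): /t/ and /g/ form a stop–stop cluster, so [e] is inserted between them. /lintommetgaojjim/ → lintommetegaojjim.
Rule 3 (degemination): /mm/ is a geminate; the first /m/ deletes. /jj/ is a geminate; the first /j/ deletes. /lintommetegaojjim/ → lintometegaojim.
Rule 4 (post-nasal voicing): /t/ is a voiceless stop immediately after the nasal /n/, so it voices to [d]. /lintometegaojim/ → lindometegaojim.
Rule 5 (final i-epenthesis): the form ends in the consonant /m/, so [i] is inserted word-finally. /lindometegaojim/ → lindometegaojimi.

lindometegaojimi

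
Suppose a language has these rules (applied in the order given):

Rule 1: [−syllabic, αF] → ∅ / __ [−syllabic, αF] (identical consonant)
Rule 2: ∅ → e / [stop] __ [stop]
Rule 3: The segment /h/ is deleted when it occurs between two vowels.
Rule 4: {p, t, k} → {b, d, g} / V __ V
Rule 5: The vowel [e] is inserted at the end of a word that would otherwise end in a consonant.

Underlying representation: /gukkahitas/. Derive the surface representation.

gugaidase

Rule 1 (degemination): /kk/ is a geminate; the first /k/ deletes. /gukkahitas/ → gukahitas.
Rule 2 (stop-cluster e-epenthesis): no segment meets the environment; /gukahitas/ is unchanged.
Rule 3 (intervocalic h-deletion): /h/ occurs between vowels /a/ and /i/, so it deletes. /gukahitas/ → gukaitas.
Rule 4 (intervocalic voicing): /k/ is a voiceless stop between vowels /u/ and /a/, so it voices to [g]. /t/ is a voiceless stop between vowels /i/ and /a/, so it voices to [d]. /gukaitas/ → gugaidas.
Rule 5 (final e-epenthesis): the form ends in the consonant /s/, so [e] is inserted word-finally. /gugaidas/ → gugaidase.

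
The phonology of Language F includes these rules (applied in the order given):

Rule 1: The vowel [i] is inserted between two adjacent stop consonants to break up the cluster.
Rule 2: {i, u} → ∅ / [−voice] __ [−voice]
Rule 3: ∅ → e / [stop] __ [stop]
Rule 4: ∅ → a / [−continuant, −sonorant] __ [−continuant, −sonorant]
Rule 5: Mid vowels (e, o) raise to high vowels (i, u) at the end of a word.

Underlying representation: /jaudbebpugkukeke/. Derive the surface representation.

Rule 1 (stop-cluster i-epenthesis): /d/ and /b/ form a stop–stop cluster, so [i] is inserted between them. /b/ and /p/ form a stop–stop cluster, so [i] is inserted between them. /g/ and /k/ form a stop–stop cluster, so [i] is inserted between them. /jaudbebpugkukeke/ → jaudibebipugikukeke.
Rule 2 (high vowel syncope): /u/ is a high vowel flanked by voiceless consonants /k/ and /k/, so it deletes. /jaudibebipugikukeke/ → jaudibebipugikkeke.
Rule 3 (stop-cluster e-epenthesis): /k/ and /k/ form a stop–stop cluster, so [e] is inserted between them. /jaudibebipugikkeke/ → jaudibebipugikekeke.
Rule 4 (stop-cluster a-epenthesis): no segment meets the environment; /jaudibebipugikekeke/ is unchanged.
Rule 5 (final vowel raising): /e/ is a mid vowel in word-final position, so it raises to [i]. /jaudibebipugikekeke/ → jaudibebipugikekeki.

jaudibebipugikekeki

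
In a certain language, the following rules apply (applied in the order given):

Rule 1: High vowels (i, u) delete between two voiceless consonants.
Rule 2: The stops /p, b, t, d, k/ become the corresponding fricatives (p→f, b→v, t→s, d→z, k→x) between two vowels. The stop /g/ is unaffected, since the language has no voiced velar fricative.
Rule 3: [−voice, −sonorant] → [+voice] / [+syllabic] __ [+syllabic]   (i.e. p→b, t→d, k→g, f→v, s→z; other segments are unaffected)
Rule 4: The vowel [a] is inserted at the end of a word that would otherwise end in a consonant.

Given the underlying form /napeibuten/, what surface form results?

Rule 1 (high vowel syncope): no segment meets the environment; /napeibuten/ is unchanged.
Rule 2 (intervocalic spirantization): /p/ is a stop between vowels /a/ and /e/, so it spirantizes to the fricative [f]. /b/ is a stop between vowels /i/ and /u/, so it spirantizes to the fricative [v]. /t/ is a stop between vowels /u/ and /e/, so it spirantizes to the fricative [s]. /napeibuten/ → nafeivusen.
Rule 3 (intervocalic voicing): /f/ is a voiceless obstruent between vowels /a/ and /e/, so it voices to [v]. /s/ is a voiceless obstruent between vowels /u/ and /e/, so it voices to [z]. /nafeivusen/ → naveivuzen.
Rule 4 (final a-epenthesis): the form ends in the consonant /n/, so [a] is inserted word-finally. /naveivuzen/ → naveivuzena.

naveivuzena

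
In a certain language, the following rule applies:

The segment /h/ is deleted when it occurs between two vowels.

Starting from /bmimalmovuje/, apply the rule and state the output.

bmimalmovuje

No segment of /bmimalmovuje/ meets the structural description of the rule, so the form surfaces unchanged.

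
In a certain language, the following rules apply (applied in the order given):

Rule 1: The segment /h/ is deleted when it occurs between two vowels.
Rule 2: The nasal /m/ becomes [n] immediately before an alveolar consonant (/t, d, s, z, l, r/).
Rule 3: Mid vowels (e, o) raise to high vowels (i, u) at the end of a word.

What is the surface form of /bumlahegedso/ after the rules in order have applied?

bunlaegedsu

Rule 1 (intervocalic h-deletion): /h/ occurs between vowels /a/ and /e/, so it deletes. /bumlahegedso/ → bumlaegedso.
Rule 2 (nasal place assimilation): /m/ precedes the alveolar consonant /l/, so it assimilates in place to [n]. /bumlaegedso/ → bunlaegedso.
Rule 3 (final vowel raising): /o/ is a mid vowel in word-final position, so it raises to [u]. /bunlaegedso/ → bunlaegedsu.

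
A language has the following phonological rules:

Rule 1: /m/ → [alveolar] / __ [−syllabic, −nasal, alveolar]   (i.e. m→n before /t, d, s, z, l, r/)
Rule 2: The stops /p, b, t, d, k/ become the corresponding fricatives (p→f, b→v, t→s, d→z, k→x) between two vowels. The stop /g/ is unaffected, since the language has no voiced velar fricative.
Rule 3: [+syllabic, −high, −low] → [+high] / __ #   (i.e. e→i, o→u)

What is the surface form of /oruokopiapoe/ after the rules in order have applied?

Rule 1 (nasal place assimilation): no segment meets the environment; /oruokopiapoe/ is unchanged.
Rule 2 (intervocalic spirantization): /k/ is a stop between vowels /o/ and /o/, so it spirantizes to the fricative [x]. /p/ is a stop between vowels /o/ and /i/, so it spirantizes to the fricative [f]. /p/ is a stop between vowels /a/ and /o/, so it spirantizes to the fricative [f]. /oruokopiapoe/ → oruoxofiafoe.
Rule 3 (final vowel raising): /e/ is a mid vowel in word-final position, so it raises to [i]. /oruoxofiafoe/ → oruoxofiafoi.

oruoxofiafoi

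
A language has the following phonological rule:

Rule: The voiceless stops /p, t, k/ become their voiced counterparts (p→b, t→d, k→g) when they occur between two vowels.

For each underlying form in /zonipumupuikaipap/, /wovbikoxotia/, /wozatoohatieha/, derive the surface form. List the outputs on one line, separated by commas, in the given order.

zonibumubuigaibap, wovbigoxodia, wozadoohadieha

/zonipumupuikaipap/: /p/ is a voiceless stop between vowels /i/ and /u/, so it voices to [b]. /p/ is a voiceless stop between vowels /u/ and /u/, so it voices to [b]. /k/ is a voiceless stop between vowels /i/ and /a/, so it voices to [g]. /p/ is a voiceless stop between vowels /i/ and /a/, so it voices to [b]. → [zonibumubuigaibap].
/wovbikoxotia/: /k/ is a voiceless stop between vowels /i/ and /o/, so it voices to [g]. /t/ is a voiceless stop between vowels /o/ and /i/, so it voices to [d]. → [wovbigoxodia].
/wozatoohatieha/: /t/ is a voiceless stop between vowels /a/ and /o/, so it voices to [d]. /t/ is a voiceless stop between vowels /a/ and /i/, so it voices to [d]. → [wozadoohadieha].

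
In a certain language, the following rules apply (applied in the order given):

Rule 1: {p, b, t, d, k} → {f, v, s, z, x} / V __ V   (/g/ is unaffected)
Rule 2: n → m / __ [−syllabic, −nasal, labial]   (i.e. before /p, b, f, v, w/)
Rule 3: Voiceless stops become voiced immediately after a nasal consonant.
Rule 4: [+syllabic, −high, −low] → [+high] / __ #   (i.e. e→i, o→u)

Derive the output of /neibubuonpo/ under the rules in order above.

neivuvuombu

Rule 1 (intervocalic spirantization): /b/ is a stop between vowels /i/ and /u/, so it spirantizes to the fricative [v]. /b/ is a stop between vowels /u/ and /u/, so it spirantizes to the fricative [v]. /neibubuonpo/ → neivuvuonpo.
Rule 2 (nasal place assimilation): /n/ precedes the labial consonant /p/, so it assimilates in place to [m]. /neivuvuonpo/ → neivuvuompo.
Rule 3 (post-nasal voicing): /p/ is a voiceless stop immediately after the nasal /m/, so it voices to [b]. /neivuvuompo/ → neivuvuombo.
Rule 4 (final vowel raising): /o/ is a mid vowel in word-final position, so it raises to [u]. /neivuvuombo/ → neivuvuombu.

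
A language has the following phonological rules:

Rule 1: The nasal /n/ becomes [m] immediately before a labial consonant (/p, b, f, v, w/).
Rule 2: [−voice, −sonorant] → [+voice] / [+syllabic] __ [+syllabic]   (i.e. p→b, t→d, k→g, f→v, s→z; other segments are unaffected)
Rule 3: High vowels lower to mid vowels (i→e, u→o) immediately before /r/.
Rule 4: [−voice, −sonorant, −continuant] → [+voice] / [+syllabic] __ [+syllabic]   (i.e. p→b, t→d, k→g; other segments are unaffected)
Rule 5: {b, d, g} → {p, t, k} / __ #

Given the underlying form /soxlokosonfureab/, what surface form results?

soxlogozomforeap

Rule 1 (nasal place assimilation): /n/ precedes the labial consonant /f/, so it assimilates in place to [m]. /soxlokosonfureab/ → soxlokosomfureab.
Rule 2 (intervocalic voicing): /k/ is a voiceless obstruent between vowels /o/ and /o/, so it voices to [g]. /s/ is a voiceless obstruent between vowels /o/ and /o/, so it voices to [z]. /soxlokosomfureab/ → soxlogozomfureab.
Rule 3 (pre-rhotic lowering): /u/ is a high vowel immediately before /r/, so it lowers to [o]. /soxlogozomfureab/ → soxlogozomforeab.
Rule 4 (intervocalic voicing): no segment meets the environment; /soxlogozomforeab/ is unchanged.
Rule 5 (final devoicing): /b/ is a voiced stop in word-final position, so it devoices to [p]. /soxlogozomforeab/ → soxlogozomforeap.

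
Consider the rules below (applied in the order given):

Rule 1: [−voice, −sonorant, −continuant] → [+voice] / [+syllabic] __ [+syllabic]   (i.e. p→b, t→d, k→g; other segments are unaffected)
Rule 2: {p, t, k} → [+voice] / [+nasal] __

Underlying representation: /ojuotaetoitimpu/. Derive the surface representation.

ojuodaedoidimbu

Rule 1 (intervocalic voicing): /t/ is a voiceless stop between vowels /o/ and /a/, so it voices to [d]. /t/ is a voiceless stop between vowels /e/ and /o/, so it voices to [d]. /t/ is a voiceless stop between vowels /i/ and /i/, so it voices to [d]. /ojuotaetoitimpu/ → ojuodaedoidimpu.
Rule 2 (post-nasal voicing): /p/ is a voiceless stop immediately after the nasal /m/, so it voices to [b]. /ojuodaedoidimpu/ → ojuodaedoidimbu.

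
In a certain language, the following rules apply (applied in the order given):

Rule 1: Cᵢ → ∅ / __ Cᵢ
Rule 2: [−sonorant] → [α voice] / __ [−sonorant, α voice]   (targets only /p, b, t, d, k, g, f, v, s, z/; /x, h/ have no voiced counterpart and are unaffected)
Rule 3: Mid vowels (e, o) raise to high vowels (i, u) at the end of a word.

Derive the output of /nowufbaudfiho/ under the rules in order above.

nowuvbautfihu

Rule 1 (degemination): no segment meets the environment; /nowufbaudfiho/ is unchanged.
Rule 2 (regressive voicing assimilation): /f/ precedes the voiced obstruent /b/, so it voices to [v] by assimilation. /d/ precedes the voiceless obstruent /f/, so it devoices to [t] by assimilation. /nowufbaudfiho/ → nowuvbautfiho.
Rule 3 (final vowel raising): /o/ is a mid vowel in word-final position, so it raises to [u]. /nowuvbautfiho/ → nowuvbautfihu.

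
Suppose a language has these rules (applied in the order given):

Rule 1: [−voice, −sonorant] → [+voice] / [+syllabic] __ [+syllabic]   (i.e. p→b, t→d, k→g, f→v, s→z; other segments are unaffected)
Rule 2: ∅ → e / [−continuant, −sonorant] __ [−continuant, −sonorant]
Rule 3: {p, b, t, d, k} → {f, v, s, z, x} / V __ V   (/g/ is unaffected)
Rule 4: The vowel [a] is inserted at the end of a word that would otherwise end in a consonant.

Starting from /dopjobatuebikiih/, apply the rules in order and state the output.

Rule 1 (intervocalic voicing): /t/ is a voiceless obstruent between vowels /a/ and /u/, so it voices to [d]. /k/ is a voiceless obstruent between vowels /i/ and /i/, so it voices to [g]. /dopjobatuebikiih/ → dopjobaduebigiih.
Rule 2 (stop-cluster e-epenthesis): no segment meets the environment; /dopjobaduebigiih/ is unchanged.
Rule 3 (intervocalic spirantization): /b/ is a stop between vowels /o/ and /a/, so it spirantizes to the fricative [v]. /d/ is a stop between vowels /a/ and /u/, so it spirantizes to the fricative [z]. /b/ is a stop between vowels /e/ and /i/, so it spirantizes to the fricative [v]. /dopjobaduebigiih/ → dopjovazuevigiih.
Rule 4 (final a-epenthesis): the form ends in the consonant /h/, so [a] is inserted word-finally. /dopjovazuevigiih/ → dopjovazuevigiiha.

dopjovazuevigiiha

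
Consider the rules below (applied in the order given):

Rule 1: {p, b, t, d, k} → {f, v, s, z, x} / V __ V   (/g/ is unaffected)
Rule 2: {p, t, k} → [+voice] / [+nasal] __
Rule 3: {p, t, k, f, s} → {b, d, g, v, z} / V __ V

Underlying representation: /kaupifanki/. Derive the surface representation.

Rule 1 (intervocalic spirantization): /p/ is a stop between vowels /u/ and /i/, so it spirantizes to the fricative [f]. /kaupifanki/ → kaufifanki.
Rule 2 (post-nasal voicing): /k/ is a voiceless stop immediately after the nasal /n/, so it voices to [g]. /kaufifanki/ → kaufifangi.
Rule 3 (intervocalic voicing): /f/ is a voiceless obstruent between vowels /u/ and /i/, so it voices to [v]. /f/ is a voiceless obstruent between vowels /i/ and /a/, so it voices to [v]. /kaufifangi/ → kauvivangi.

kauvivangi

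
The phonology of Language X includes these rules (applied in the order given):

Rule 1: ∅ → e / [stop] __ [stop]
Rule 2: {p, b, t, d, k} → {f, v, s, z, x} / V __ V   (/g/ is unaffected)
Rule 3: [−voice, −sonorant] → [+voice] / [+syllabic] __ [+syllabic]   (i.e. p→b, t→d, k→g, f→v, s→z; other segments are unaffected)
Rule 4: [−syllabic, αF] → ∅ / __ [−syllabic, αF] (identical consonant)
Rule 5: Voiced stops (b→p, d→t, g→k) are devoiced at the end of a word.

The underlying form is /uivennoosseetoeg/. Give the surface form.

Rule 1 (stop-cluster e-epenthesis): no segment meets the environment; /uivennoosseetoeg/ is unchanged.
Rule 2 (intervocalic spirantization): /t/ is a stop between vowels /e/ and /o/, so it spirantizes to the fricative [s]. /uivennoosseetoeg/ → uivennoosseesoeg.
Rule 3 (intervocalic voicing): /s/ is a voiceless obstruent between vowels /e/ and /o/, so it voices to [z]. /uivennoosseesoeg/ → uivennoosseezoeg.
Rule 4 (degemination): /nn/ is a geminate; the first /n/ deletes. /ss/ is a geminate; the first /s/ deletes. /uivennoosseezoeg/ → uivenooseezoeg.
Rule 5 (final devoicing): /g/ is a voiced stop in word-final position, so it devoices to [k]. /uivenooseezoeg/ → uivenooseezoek.

uivenooseezoek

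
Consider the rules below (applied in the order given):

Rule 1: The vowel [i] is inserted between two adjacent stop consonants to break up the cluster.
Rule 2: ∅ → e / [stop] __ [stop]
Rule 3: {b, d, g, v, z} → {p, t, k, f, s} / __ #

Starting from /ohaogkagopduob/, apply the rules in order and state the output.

Rule 1 (stop-cluster i-epenthesis): /g/ and /k/ form a stop–stop cluster, so [i] is inserted between them. /p/ and /d/ form a stop–stop cluster, so [i] is inserted between them. /ohaogkagopduob/ → ohaogikagopiduob.
Rule 2 (stop-cluster e-epenthesis): no segment meets the environment; /ohaogikagopiduob/ is unchanged.
Rule 3 (final devoicing): /b/ is a voiced obstruent in word-final position, so it devoices to [p]. /ohaogikagopiduob/ → ohaogikagopiduop.

ohaogikagopiduop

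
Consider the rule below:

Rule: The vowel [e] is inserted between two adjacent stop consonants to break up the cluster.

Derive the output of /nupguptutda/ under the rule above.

nupegupetuteda

/p/ and /g/ form a stop–stop cluster, so [e] is inserted between them.
/p/ and /t/ form a stop–stop cluster, so [e] is inserted between them.
/t/ and /d/ form a stop–stop cluster, so [e] is inserted between them.
Surface form: [nupegupetuteda].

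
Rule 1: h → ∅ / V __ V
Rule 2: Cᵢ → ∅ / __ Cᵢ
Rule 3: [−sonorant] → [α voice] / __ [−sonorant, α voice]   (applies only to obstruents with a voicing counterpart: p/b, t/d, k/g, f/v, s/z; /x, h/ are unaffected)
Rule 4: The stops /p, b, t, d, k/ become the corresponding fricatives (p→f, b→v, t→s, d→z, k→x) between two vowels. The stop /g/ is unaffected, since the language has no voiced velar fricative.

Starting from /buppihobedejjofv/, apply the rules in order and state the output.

bufiovezejovv

Rule 1 (intervocalic h-deletion): /h/ occurs between vowels /i/ and /o/, so it deletes. /buppihobedejjofv/ → buppiobedejjofv.
Rule 2 (degemination): /pp/ is a geminate; the first /p/ deletes. /jj/ is a geminate; the first /j/ deletes. /buppiobedejjofv/ → bupiobedejofv.
Rule 3 (regressive voicing assimilation): /f/ precedes the voiced obstruent /v/, so it voices to [v] by assimilation. /bupiobedejofv/ → bupiobedejovv.
Rule 4 (intervocalic spirantization): /p/ is a stop between vowels /u/ and /i/, so it spirantizes to the fricative [f]. /b/ is a stop between vowels /o/ and /e/, so it spirantizes to the fricative [v]. /d/ is a stop between vowels /e/ and /e/, so it spirantizes to the fricative [z]. /bupiobedejovv/ → bufiovezejovv.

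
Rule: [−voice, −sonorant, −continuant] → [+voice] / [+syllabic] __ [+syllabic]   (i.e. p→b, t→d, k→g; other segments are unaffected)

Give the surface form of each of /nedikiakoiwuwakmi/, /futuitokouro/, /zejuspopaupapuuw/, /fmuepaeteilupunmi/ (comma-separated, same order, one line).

nedigiagoiwuwakmi, fuduidogouro, zejuspobaubabuuw, fmuebaedeilubunmi

/nedikiakoiwuwakmi/: /k/ is a voiceless stop between vowels /i/ and /i/, so it voices to [g]. /k/ is a voiceless stop between vowels /a/ and /o/, so it voices to [g]. → [nedigiagoiwuwakmi].
/futuitokouro/: /t/ is a voiceless stop between vowels /u/ and /u/, so it voices to [d]. /t/ is a voiceless stop between vowels /i/ and /o/, so it voices to [d]. /k/ is a voiceless stop between vowels /o/ and /o/, so it voices to [g]. → [fuduidogouro].
/zejuspopaupapuuw/: /p/ is a voiceless stop between vowels /o/ and /a/, so it voices to [b]. /p/ is a voiceless stop between vowels /u/ and /a/, so it voices to [b]. /p/ is a voiceless stop between vowels /a/ and /u/, so it voices to [b]. → [zejuspobaubabuuw].
/fmuepaeteilupunmi/: /p/ is a voiceless stop between vowels /e/ and /a/, so it voices to [b]. /t/ is a voiceless stop between vowels /e/ and /e/, so it voices to [d]. /p/ is a voiceless stop between vowels /u/ and /u/, so it voices to [b]. → [fmuebaedeilubunmi].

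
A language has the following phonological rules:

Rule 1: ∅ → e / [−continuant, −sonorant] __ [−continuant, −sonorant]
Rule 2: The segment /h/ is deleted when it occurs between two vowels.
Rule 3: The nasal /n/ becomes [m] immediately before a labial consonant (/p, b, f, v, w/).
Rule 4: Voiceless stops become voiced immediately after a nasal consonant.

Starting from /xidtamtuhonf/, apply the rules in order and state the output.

xidetamduomf

Rule 1 (stop-cluster e-epenthesis): /d/ and /t/ form a stop–stop cluster, so [e] is inserted between them. /xidtamtuhonf/ → xidetamtuhonf.
Rule 2 (intervocalic h-deletion): /h/ occurs between vowels /u/ and /o/, so it deletes. /xidetamtuhonf/ → xidetamtuonf.
Rule 3 (nasal place assimilation): /n/ precedes the labial consonant /f/, so it assimilates in place to [m]. /xidetamtuonf/ → xidetamtuomf.
Rule 4 (post-nasal voicing): /t/ is a voiceless stop immediately after the nasal /m/, so it voices to [d]. /xidetamtuomf/ → xidetamduomf.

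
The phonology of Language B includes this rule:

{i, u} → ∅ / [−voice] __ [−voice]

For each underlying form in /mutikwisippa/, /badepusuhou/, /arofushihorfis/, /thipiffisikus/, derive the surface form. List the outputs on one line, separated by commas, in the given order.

/mutikwisippa/: /i/ is a high vowel flanked by voiceless consonants /t/ and /k/, so it deletes. /i/ is a high vowel flanked by voiceless consonants /s/ and /p/, so it deletes. → [mutkwisppa].
/badepusuhou/: /u/ is a high vowel flanked by voiceless consonants /p/ and /s/, so it deletes. /u/ is a high vowel flanked by voiceless consonants /s/ and /h/, so it deletes. → [badepshou].
/arofushihorfis/: /u/ is a high vowel flanked by voiceless consonants /f/ and /s/, so it deletes. /i/ is a high vowel flanked by voiceless consonants /h/ and /h/, so it deletes. /i/ is a high vowel flanked by voiceless consonants /f/ and /s/, so it deletes. → [arofshhorfs].
/thipiffisikus/: /i/ is a high vowel flanked by voiceless consonants /h/ and /p/, so it deletes. /i/ is a high vowel flanked by voiceless consonants /p/ and /f/, so it deletes. /i/ is a high vowel flanked by voiceless consonants /f/ and /s/, so it deletes. /i/ is a high vowel flanked by voiceless consonants /s/ and /k/, so it deletes. /u/ is a high vowel flanked by voiceless consonants /k/ and /s/, so it deletes. → [thpffsks].

mutkwisppa, badepshou, arofshhorfs, thpffsks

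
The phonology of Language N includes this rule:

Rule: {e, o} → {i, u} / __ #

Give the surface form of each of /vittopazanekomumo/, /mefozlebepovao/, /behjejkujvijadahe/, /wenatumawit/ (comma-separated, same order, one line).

vittopazanekomumu, mefozlebepovau, behjejkujvijadahi, wenatumawit

/vittopazanekomumo/: /o/ is a mid vowel in word-final position, so it raises to [u]. → [vittopazanekomumu].
/mefozlebepovao/: /o/ is a mid vowel in word-final position, so it raises to [u]. → [mefozlebepovau].
/behjejkujvijadahe/: /e/ is a mid vowel in word-final position, so it raises to [i]. → [behjejkujvijadahi].
/wenatumawit/: the rule's environment is not met; surfaces unchanged as [wenatumawit].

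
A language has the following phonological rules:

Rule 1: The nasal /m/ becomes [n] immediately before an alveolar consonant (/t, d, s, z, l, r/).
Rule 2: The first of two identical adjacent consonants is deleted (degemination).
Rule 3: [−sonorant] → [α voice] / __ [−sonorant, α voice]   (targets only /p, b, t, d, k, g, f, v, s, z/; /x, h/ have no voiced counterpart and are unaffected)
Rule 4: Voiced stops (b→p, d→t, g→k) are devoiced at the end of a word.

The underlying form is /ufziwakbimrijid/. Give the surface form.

Rule 1 (nasal place assimilation): /m/ precedes the alveolar consonant /r/, so it assimilates in place to [n]. /ufziwakbimrijid/ → ufziwakbinrijid.
Rule 2 (degemination): no segment meets the environment; /ufziwakbinrijid/ is unchanged.
Rule 3 (regressive voicing assimilation): /f/ precedes the voiced obstruent /z/, so it voices to [v] by assimilation. /k/ precedes the voiced obstruent /b/, so it voices to [g] by assimilation. /ufziwakbinrijid/ → uvziwagbinrijid.
Rule 4 (final devoicing): /d/ is a voiced stop in word-final position, so it devoices to [t]. /uvziwagbinrijid/ → uvziwagbinrijit.

uvziwagbinrijit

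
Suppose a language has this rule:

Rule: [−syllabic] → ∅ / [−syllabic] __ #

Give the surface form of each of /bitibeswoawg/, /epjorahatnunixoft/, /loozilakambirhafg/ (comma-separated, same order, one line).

/bitibeswoawg/: /g/ is the second consonant of a word-final cluster /wg/, so it deletes. → [bitibeswoaw].
/epjorahatnunixoft/: /t/ is the second consonant of a word-final cluster /ft/, so it deletes. → [epjorahatnunixof].
/loozilakambirhafg/: /g/ is the second consonant of a word-final cluster /fg/, so it deletes. → [loozilakambirhaf].

bitibeswoaw, epjorahatnunixof, loozilakambirhaf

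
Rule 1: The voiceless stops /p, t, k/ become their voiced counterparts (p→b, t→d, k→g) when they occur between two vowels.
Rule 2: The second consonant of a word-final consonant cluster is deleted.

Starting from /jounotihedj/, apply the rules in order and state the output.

jounodihed

Rule 1 (intervocalic voicing): /t/ is a voiceless stop between vowels /o/ and /i/, so it voices to [d]. /jounotihedj/ → jounodihedj.
Rule 2 (final cluster simplification): /j/ is the second consonant of a word-final cluster /dj/, so it deletes. /jounodihedj/ → jounodihed.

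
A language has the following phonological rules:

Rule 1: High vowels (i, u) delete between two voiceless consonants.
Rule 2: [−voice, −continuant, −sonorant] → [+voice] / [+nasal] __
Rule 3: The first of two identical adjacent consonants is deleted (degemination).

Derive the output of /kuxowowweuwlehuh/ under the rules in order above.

kxowoweuwleh

Rule 1 (high vowel syncope): /u/ is a high vowel flanked by voiceless consonants /k/ and /x/, so it deletes. /u/ is a high vowel flanked by voiceless consonants /h/ and /h/, so it deletes. /kuxowowweuwlehuh/ → kxowowweuwlehh.
Rule 2 (post-nasal voicing): no segment meets the environment; /kxowowweuwlehh/ is unchanged.
Rule 3 (degemination): /ww/ is a geminate; the first /w/ deletes. /hh/ is a geminate; the first /h/ deletes. /kxowowweuwlehh/ → kxowoweuwleh.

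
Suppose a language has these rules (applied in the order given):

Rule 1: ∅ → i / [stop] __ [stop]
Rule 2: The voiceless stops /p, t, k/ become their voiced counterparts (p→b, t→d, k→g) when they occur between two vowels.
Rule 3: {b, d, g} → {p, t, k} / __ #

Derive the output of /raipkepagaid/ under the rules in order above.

raibigebagait

Rule 1 (stop-cluster i-epenthesis): /p/ and /k/ form a stop–stop cluster, so [i] is inserted between them. /raipkepagaid/ → raipikepagaid.
Rule 2 (intervocalic voicing): /p/ is a voiceless stop between vowels /i/ and /i/, so it voices to [b]. /k/ is a voiceless stop between vowels /i/ and /e/, so it voices to [g]. /p/ is a voiceless stop between vowels /e/ and /a/, so it voices to [b]. /raipikepagaid/ → raibigebagaid.
Rule 3 (final devoicing): /d/ is a voiced stop in word-final position, so it devoices to [t]. /raibigebagaid/ → raibigebagait.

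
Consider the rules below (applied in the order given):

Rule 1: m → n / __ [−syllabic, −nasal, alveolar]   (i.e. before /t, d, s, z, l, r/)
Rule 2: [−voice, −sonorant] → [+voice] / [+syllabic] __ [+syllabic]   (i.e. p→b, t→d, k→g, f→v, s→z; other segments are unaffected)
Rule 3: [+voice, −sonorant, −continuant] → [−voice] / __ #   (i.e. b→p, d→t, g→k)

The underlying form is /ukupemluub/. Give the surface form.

Rule 1 (nasal place assimilation): /m/ precedes the alveolar consonant /l/, so it assimilates in place to [n]. /ukupemluub/ → ukupenluub.
Rule 2 (intervocalic voicing): /k/ is a voiceless obstruent between vowels /u/ and /u/, so it voices to [g]. /p/ is a voiceless obstruent between vowels /u/ and /e/, so it voices to [b]. /ukupenluub/ → ugubenluub.
Rule 3 (final devoicing): /b/ is a voiced stop in word-final position, so it devoices to [p]. /ugubenluub/ → ugubenluup.

ugubenluup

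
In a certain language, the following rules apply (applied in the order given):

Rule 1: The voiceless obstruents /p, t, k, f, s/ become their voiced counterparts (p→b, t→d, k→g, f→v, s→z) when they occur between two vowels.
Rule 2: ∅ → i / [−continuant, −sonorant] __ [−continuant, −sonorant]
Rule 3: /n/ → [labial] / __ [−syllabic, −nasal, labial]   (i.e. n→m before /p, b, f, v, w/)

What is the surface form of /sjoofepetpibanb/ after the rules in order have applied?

sjoovebetipibamb

Rule 1 (intervocalic voicing): /f/ is a voiceless obstruent between vowels /o/ and /e/, so it voices to [v]. /p/ is a voiceless obstruent between vowels /e/ and /e/, so it voices to [b]. /sjoofepetpibanb/ → sjoovebetpibanb.
Rule 2 (stop-cluster i-epenthesis): /t/ and /p/ form a stop–stop cluster, so [i] is inserted between them. /sjoovebetpibanb/ → sjoovebetipibanb.
Rule 3 (nasal place assimilation): /n/ precedes the labial consonant /b/, so it assimilates in place to [m]. /sjoovebetipibanb/ → sjoovebetipibamb.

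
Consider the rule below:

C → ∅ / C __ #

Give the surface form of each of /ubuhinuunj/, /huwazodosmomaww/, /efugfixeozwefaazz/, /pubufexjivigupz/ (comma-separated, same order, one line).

ubuhinuun, huwazodosmomaw, efugfixeozwefaaz, pubufexjivigup

/ubuhinuunj/: /j/ is the second consonant of a word-final cluster /nj/, so it deletes. → [ubuhinuun].
/huwazodosmomaww/: /w/ is the second consonant of a word-final cluster /ww/, so it deletes. → [huwazodosmomaw].
/efugfixeozwefaazz/: /z/ is the second consonant of a word-final cluster /zz/, so it deletes. → [efugfixeozwefaaz].
/pubufexjivigupz/: /z/ is the second consonant of a word-final cluster /pz/, so it deletes. → [pubufexjivigup].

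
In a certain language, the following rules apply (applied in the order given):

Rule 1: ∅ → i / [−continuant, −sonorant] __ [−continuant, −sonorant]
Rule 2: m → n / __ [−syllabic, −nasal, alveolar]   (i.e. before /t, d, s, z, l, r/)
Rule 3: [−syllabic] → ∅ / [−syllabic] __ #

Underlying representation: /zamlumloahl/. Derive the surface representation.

Rule 1 (stop-cluster i-epenthesis): no segment meets the environment; /zamlumloahl/ is unchanged.
Rule 2 (nasal place assimilation): /m/ precedes the alveolar consonant /l/, so it assimilates in place to [n]. /m/ precedes the alveolar consonant /l/, so it assimilates in place to [n]. /zamlumloahl/ → zanlunloahl.
Rule 3 (final cluster simplification): /l/ is the second consonant of a word-final cluster /hl/, so it deletes. /zanlunloahl/ → zanlunloah.

zanlunloah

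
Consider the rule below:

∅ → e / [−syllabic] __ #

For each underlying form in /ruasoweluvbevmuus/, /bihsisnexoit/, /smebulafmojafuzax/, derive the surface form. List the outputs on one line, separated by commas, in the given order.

ruasoweluvbevmuuse, bihsisnexoite, smebulafmojafuzaxe

/ruasoweluvbevmuus/: the form ends in the consonant /s/, so [e] is inserted word-finally. → [ruasoweluvbevmuuse].
/bihsisnexoit/: the form ends in the consonant /t/, so [e] is inserted word-finally. → [bihsisnexoite].
/smebulafmojafuzax/: the form ends in the consonant /x/, so [e] is inserted word-finally. → [smebulafmojafuzaxe].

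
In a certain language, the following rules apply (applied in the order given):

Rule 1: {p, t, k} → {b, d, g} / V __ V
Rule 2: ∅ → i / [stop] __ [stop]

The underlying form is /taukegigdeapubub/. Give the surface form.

Rule 1 (intervocalic voicing): /k/ is a voiceless stop between vowels /u/ and /e/, so it voices to [g]. /p/ is a voiceless stop between vowels /a/ and /u/, so it voices to [b]. /taukegigdeapubub/ → taugegigdeabubub.
Rule 2 (stop-cluster i-epenthesis): /g/ and /d/ form a stop–stop cluster, so [i] is inserted between them. /taugegigdeabubub/ → taugegigideabubub.

taugegigideabubub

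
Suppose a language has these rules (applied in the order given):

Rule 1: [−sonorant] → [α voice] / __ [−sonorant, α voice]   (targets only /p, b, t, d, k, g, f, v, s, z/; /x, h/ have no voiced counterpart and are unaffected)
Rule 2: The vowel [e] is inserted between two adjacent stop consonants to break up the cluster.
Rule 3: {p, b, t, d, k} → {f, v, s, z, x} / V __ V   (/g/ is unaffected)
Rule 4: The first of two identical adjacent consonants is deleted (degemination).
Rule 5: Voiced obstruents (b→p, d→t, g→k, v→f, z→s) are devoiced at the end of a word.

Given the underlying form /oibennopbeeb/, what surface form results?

oivenoveveep

Rule 1 (regressive voicing assimilation): /p/ precedes the voiced obstruent /b/, so it voices to [b] by assimilation. /oibennopbeeb/ → oibennobbeeb.
Rule 2 (stop-cluster e-epenthesis): /b/ and /b/ form a stop–stop cluster, so [e] is inserted between them. /oibennobbeeb/ → oibennobebeeb.
Rule 3 (intervocalic spirantization): /b/ is a stop between vowels /i/ and /e/, so it spirantizes to the fricative [v]. /b/ is a stop between vowels /o/ and /e/, so it spirantizes to the fricative [v]. /b/ is a stop between vowels /e/ and /e/, so it spirantizes to the fricative [v]. /oibennobebeeb/ → oivennoveveeb.
Rule 4 (degemination): /nn/ is a geminate; the first /n/ deletes. /oivennoveveeb/ → oivenoveveeb.
Rule 5 (final devoicing): /b/ is a voiced obstruent in word-final position, so it devoices to [p]. /oivenoveveeb/ → oivenoveveep.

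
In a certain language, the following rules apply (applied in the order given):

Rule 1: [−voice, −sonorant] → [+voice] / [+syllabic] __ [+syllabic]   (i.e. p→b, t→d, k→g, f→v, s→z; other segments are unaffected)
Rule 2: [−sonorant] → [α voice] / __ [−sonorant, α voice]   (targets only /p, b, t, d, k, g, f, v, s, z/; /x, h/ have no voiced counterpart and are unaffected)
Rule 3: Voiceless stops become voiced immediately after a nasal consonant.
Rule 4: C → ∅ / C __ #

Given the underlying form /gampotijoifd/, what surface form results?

Rule 1 (intervocalic voicing): /t/ is a voiceless obstruent between vowels /o/ and /i/, so it voices to [d]. /gampotijoifd/ → gampodijoifd.
Rule 2 (regressive voicing assimilation): /f/ precedes the voiced obstruent /d/, so it voices to [v] by assimilation. /gampodijoifd/ → gampodijoivd.
Rule 3 (post-nasal voicing): /p/ is a voiceless stop immediately after the nasal /m/, so it voices to [b]. /gampodijoivd/ → gambodijoivd.
Rule 4 (final cluster simplification): /d/ is the second consonant of a word-final cluster /vd/, so it deletes. /gambodijoivd/ → gambodijoiv.

gambodijoiv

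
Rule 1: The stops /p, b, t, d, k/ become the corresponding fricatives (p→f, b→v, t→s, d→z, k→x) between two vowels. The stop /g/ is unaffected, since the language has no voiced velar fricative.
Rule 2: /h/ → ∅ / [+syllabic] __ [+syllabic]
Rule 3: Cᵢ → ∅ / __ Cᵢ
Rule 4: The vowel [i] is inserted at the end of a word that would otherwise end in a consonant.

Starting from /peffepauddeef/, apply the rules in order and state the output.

Rule 1 (intervocalic spirantization): /p/ is a stop between vowels /e/ and /a/, so it spirantizes to the fricative [f]. /peffepauddeef/ → peffefauddeef.
Rule 2 (intervocalic h-deletion): no segment meets the environment; /peffefauddeef/ is unchanged.
Rule 3 (degemination): /ff/ is a geminate; the first /f/ deletes. /dd/ is a geminate; the first /d/ deletes. /peffefauddeef/ → pefefaudeef.
Rule 4 (final i-epenthesis): the form ends in the consonant /f/, so [i] is inserted word-finally. /pefefaudeef/ → pefefaudeefi.

pefefaudeefi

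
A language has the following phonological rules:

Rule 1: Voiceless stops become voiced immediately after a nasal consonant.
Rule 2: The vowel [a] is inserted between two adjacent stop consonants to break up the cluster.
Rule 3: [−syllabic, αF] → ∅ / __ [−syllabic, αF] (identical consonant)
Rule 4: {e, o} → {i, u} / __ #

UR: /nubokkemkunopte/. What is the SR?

nubokakemgunopati

Rule 1 (post-nasal voicing): /k/ is a voiceless stop immediately after the nasal /m/, so it voices to [g]. /nubokkemkunopte/ → nubokkemgunopte.
Rule 2 (stop-cluster a-epenthesis): /k/ and /k/ form a stop–stop cluster, so [a] is inserted between them. /p/ and /t/ form a stop–stop cluster, so [a] is inserted between them. /nubokkemgunopte/ → nubokakemgunopate.
Rule 3 (degemination): no segment meets the environment; /nubokakemgunopate/ is unchanged.
Rule 4 (final vowel raising): /e/ is a mid vowel in word-final position, so it raises to [i]. /nubokakemgunopate/ → nubokakemgunopati.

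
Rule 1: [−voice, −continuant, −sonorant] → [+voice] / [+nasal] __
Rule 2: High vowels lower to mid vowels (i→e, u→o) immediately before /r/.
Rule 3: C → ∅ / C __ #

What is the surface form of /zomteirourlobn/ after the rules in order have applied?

zomdeeroorlob

Rule 1 (post-nasal voicing): /t/ is a voiceless stop immediately after the nasal /m/, so it voices to [d]. /zomteirourlobn/ → zomdeirourlobn.
Rule 2 (pre-rhotic lowering): /i/ is a high vowel immediately before /r/, so it lowers to [e]. /u/ is a high vowel immediately before /r/, so it lowers to [o]. /zomdeirourlobn/ → zomdeeroorlobn.
Rule 3 (final cluster simplification): /n/ is the second consonant of a word-final cluster /bn/, so it deletes. /zomdeeroorlobn/ → zomdeeroorlob.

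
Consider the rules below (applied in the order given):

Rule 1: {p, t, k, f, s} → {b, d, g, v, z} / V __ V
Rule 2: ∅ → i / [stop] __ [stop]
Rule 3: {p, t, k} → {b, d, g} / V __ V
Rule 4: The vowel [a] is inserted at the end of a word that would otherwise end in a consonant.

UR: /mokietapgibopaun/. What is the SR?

mogiedabigibobauna

Rule 1 (intervocalic voicing): /k/ is a voiceless obstruent between vowels /o/ and /i/, so it voices to [g]. /t/ is a voiceless obstruent between vowels /e/ and /a/, so it voices to [d]. /p/ is a voiceless obstruent between vowels /o/ and /a/, so it voices to [b]. /mokietapgibopaun/ → mogiedapgibobaun.
Rule 2 (stop-cluster i-epenthesis): /p/ and /g/ form a stop–stop cluster, so [i] is inserted between them. /mogiedapgibobaun/ → mogiedapigibobaun.
Rule 3 (intervocalic voicing): /p/ is a voiceless stop between vowels /a/ and /i/, so it voices to [b]. /mogiedapigibobaun/ → mogiedabigibobaun.
Rule 4 (final a-epenthesis): the form ends in the consonant /n/, so [a] is inserted word-finally. /mogiedabigibobaun/ → mogiedabigibobauna.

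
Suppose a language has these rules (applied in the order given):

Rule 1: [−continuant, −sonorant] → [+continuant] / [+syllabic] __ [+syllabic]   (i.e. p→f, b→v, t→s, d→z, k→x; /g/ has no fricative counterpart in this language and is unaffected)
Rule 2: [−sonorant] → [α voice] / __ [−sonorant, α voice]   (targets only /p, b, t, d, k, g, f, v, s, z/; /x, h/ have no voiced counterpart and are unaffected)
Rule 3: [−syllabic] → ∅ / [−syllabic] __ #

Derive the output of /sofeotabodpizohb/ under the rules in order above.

Rule 1 (intervocalic spirantization): /t/ is a stop between vowels /o/ and /a/, so it spirantizes to the fricative [s]. /b/ is a stop between vowels /a/ and /o/, so it spirantizes to the fricative [v]. /sofeotabodpizohb/ → sofeosavodpizohb.
Rule 2 (regressive voicing assimilation): /d/ precedes the voiceless obstruent /p/, so it devoices to [t] by assimilation. /sofeosavodpizohb/ → sofeosavotpizohb.
Rule 3 (final cluster simplification): /b/ is the second consonant of a word-final cluster /hb/, so it deletes. /sofeosavotpizohb/ → sofeosavotpizoh.

sofeosavotpizoh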